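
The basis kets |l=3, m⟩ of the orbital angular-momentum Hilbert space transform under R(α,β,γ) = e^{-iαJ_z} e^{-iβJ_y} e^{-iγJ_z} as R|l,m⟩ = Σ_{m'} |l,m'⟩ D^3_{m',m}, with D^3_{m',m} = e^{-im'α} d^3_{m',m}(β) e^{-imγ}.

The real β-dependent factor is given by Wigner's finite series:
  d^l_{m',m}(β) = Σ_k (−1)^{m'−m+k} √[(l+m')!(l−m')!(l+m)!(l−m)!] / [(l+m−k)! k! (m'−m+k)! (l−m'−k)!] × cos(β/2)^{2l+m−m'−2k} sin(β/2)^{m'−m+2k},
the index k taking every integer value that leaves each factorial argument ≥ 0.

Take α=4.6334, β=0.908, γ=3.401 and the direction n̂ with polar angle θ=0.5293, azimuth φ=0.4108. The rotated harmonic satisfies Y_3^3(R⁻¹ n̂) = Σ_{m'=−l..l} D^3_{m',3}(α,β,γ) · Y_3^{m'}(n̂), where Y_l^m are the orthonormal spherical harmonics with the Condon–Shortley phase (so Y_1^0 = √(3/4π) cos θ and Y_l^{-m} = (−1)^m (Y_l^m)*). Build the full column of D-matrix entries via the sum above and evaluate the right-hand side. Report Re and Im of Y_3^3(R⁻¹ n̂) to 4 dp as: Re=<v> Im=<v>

Need the full column D^3_{m',3} for m'=−3..3 at α=4.6334, β=0.908, γ=3.401.
cos(β/2)=0.898700, sin(β/2)=0.438564
d^3_{-3,3}: single k=6 term ⇒ +0.007115;  D = -0.006045-0.003753i
d^3_{-2,3}: single k=5 term ⇒ +0.035715;  D = +0.021174-0.028762i
d^3_{-1,3}: single k=4 term ⇒ +0.115719;  D = +0.087486+0.075744i
d^3_{0,3}: single k=3 term ⇒ +0.273815;  D = -0.195001+0.192222i
d^3_{1,3}: single k=2 term ⇒ +0.485926;  D = -0.312757-0.371897i
d^3_{2,3}: single k=1 term ⇒ +0.629770;  D = +0.512467-0.366044i
d^3_{3,3}: single k=0 term ⇒ +0.526852;  D = +0.271440+0.451545i
Y_3^{m'}(θ=0.5293,φ=0.4108) and Σ D·Y over m':
  (-0.0060-0.0038i)·(+0.0178-0.0507i)  (+0.0212-0.0288i)·(+0.1532-0.1647i)  (+0.0875+0.0757i)·(+0.4077-0.1776i)  (-0.1950+0.1922i)·(+0.2336+0.0000i)  (-0.3128-0.3719i)·(-0.4077-0.1776i)  (+0.5125-0.3660i)·(+0.1532+0.1647i)  (+0.2714+0.4515i)·(-0.0178-0.0507i)
Y_3^3(R⁻¹ n̂) = +0.220059+0.266290i

Re=0.2201 Im=0.2663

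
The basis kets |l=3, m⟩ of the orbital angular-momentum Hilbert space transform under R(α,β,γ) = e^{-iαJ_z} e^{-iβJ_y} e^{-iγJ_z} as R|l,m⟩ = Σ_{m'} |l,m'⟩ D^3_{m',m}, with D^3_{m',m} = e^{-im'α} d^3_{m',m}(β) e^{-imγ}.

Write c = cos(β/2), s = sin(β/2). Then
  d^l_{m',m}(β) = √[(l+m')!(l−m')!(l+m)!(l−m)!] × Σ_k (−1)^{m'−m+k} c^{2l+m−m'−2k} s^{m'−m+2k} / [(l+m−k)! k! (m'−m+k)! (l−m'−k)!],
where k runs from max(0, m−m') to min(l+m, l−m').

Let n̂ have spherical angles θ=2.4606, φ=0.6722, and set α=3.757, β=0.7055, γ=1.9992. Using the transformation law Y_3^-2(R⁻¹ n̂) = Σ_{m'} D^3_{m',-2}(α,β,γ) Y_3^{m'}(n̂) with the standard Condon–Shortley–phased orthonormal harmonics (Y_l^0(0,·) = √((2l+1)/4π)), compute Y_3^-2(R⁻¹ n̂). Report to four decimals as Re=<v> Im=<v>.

Re=-0.0018 Im=0.0007

Need the full column D^3_{m',-2} for m'=−3..3 at α=3.757, β=0.7055, γ=1.9992.
cos(β/2)=0.938426, sin(β/2)=0.345480
d^3_{-3,-2}: single k=1 term ⇒ +0.615884;  D = -0.557598+0.261528i
d^3_{-2,-2}: k∈[0..1] ⇒ +0.682969 -0.462824 = +0.220145;  D = +0.108779-0.191392i
d^3_{-1,-2}: k∈[0..1] ⇒ -0.795103 +0.215525 = -0.579577;  D = -0.057043-0.576763i
d^3_{0,-2}: k∈[0..1] ⇒ +0.506998 -0.068715 = +0.438283;  D = -0.287011-0.331235i
d^3_{1,-2}: k∈[0..1] ⇒ -0.215525 +0.014605 = -0.200920;  D = -0.195094-0.048032i
d^3_{2,-2}: k∈[0..1] ⇒ +0.062728 -0.001700 = +0.061028;  D = -0.056809+0.022296i
d^3_{3,-2}: single k=0 term ⇒ -0.011313;  D = -0.006213+0.009455i
Y_3^{m'}(θ=2.4606,φ=0.6722) and Σ D·Y over m':
  (-0.5576+0.2615i)·(-0.0449-0.0939i)  (+0.1088-0.1914i)·(-0.0706+0.3067i)  (-0.0570-0.5768i)·(+0.3213-0.2557i)  (-0.2870-0.3312i)·(-0.0053+0.0000i)  (-0.1951-0.0480i)·(-0.3213-0.2557i)  (-0.0568+0.0223i)·(-0.0706-0.3067i)  (-0.0062+0.0095i)·(+0.0449-0.0939i)
Y_3^-2(R⁻¹ n̂) = -0.001821+0.000716i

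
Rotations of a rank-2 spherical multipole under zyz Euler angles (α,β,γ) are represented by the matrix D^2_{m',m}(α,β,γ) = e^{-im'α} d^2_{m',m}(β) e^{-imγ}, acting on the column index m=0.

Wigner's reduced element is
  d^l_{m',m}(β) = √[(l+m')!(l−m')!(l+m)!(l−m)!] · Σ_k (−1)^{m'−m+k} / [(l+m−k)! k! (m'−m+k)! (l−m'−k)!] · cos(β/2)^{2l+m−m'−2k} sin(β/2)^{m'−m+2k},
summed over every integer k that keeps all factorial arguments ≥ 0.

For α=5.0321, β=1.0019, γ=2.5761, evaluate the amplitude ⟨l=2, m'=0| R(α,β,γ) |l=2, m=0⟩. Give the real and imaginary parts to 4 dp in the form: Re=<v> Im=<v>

Split into d^2_{0,0}(β=1.0019) × two z-phases.
c=cos(1.0019/2)=0.877127, s=sin(1.0019/2)=0.480259; N=√[2·2·2·2]=4.000000
The bounds max(0,m−m')=0 and min(l+m,l−m')=2 give 3 terms
  k=0: (−1)^0·4.0000/(4)·0.8771^4·0.4803^0 = +0.591901
  k=1: (−1)^1·4.0000/(1)·0.8771^2·0.4803^2 = -0.709800
  k=2: (−1)^2·4.0000/(4)·0.8771^0·0.4803^4 = +0.053199
d^2_{0,0}(1.0019) = +0.591901 -0.709800 +0.053199 = -0.064699
Attach z-rotation phases: D = e^{-i(0)(5.0321)}·(-0.064699)·e^{-i(0)(2.5761)} = -0.064699+0.000000i

Re=-0.0647 Im=0.0000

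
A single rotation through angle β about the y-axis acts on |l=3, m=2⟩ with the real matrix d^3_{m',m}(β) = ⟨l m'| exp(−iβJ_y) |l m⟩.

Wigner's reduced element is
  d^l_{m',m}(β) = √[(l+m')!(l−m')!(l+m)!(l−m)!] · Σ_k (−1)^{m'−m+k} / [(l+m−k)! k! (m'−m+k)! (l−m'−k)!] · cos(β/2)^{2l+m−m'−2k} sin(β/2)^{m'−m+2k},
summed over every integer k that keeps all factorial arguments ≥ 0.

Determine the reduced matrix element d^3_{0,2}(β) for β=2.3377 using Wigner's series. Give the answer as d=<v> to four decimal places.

d^3_{0,2}(β=2.3377) via Wigner's sum:
With c≡cos(β/2)=0.391210 and s≡sin(β/2)=0.920301, N=[6·6·120·1]^{1/2}=65.726707
k: max(0,(2)−(0))=2 … min(3+(2),3−(0))=3
  k=2: (−1)^0·65.7267/(12)·0.3912^4·0.9203^2 = +0.108658
  k=3: (−1)^1·65.7267/(12)·0.3912^2·0.9203^4 = -0.601314
d^3_{0,2}(2.3377) = +0.108658 -0.601314 = -0.492656

d=-0.4927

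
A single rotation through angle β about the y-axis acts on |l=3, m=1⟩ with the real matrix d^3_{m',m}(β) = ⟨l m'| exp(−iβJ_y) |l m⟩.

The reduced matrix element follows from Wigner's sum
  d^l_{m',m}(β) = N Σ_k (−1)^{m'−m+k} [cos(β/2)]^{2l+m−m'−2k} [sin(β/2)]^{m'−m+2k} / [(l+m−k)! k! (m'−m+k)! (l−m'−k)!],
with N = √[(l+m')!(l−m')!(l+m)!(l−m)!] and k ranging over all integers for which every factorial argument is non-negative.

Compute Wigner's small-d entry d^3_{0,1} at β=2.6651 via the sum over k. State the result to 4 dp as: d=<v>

d=0.5855

d^3_{0,1}(β=2.6651) via Wigner's sum:
c=cos(2.6651/2)=0.235999, s=sin(2.6651/2)=0.971753; N=√[6·6·24·2]=41.569219
k: max(0,(1)−(0))=1 … min(3+(1),3−(0))=3
  k=1: (−1)^0·41.5692/(12)·0.2360^5·0.9718^1 = +0.002464
  k=2: (−1)^1·41.5692/(4)·0.2360^3·0.9718^3 = -0.125346
  k=3: (−1)^2·41.5692/(12)·0.2360^1·0.9718^5 = +0.708404
d^3_{0,1}(2.6651) = +0.002464 -0.125346 +0.708404 = +0.585522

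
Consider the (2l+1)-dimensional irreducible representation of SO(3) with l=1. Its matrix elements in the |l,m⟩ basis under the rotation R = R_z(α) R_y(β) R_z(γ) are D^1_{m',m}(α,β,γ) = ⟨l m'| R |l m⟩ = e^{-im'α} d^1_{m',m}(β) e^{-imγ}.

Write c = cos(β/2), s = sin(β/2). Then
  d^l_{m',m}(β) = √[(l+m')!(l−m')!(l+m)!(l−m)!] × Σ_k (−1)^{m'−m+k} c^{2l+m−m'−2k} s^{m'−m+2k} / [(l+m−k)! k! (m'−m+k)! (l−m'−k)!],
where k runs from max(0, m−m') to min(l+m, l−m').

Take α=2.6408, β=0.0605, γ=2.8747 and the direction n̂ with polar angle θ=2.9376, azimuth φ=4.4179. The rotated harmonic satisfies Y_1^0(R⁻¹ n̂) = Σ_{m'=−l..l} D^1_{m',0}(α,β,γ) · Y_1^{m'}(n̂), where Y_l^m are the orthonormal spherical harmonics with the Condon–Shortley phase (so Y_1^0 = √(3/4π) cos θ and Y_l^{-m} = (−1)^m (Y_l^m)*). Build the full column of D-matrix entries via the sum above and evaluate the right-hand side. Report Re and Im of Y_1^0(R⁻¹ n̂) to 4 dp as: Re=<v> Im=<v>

Need the full column D^1_{m',0} for m'=−1..1 at α=2.6408, β=0.0605, γ=2.8747.
cos(β/2)=0.999543, sin(β/2)=0.030245
d^1_{-1,0}: single k=1 term ⇒ +0.042754;  D = -0.037504+0.020527i
d^1_{0,0}: k∈[0..1] ⇒ +0.999085 -0.000915 = +0.998170;  D = +0.998170+0.000000i
d^1_{1,0}: single k=0 term ⇒ -0.042754;  D = +0.037504+0.020527i
Y_1^{m'}(θ=2.9376,φ=4.4179) and Σ D·Y over m':
  (-0.0375+0.0205i)·(-0.0203+0.0670i)  (+0.9982+0.0000i)·(-0.4785+0.0000i)  (+0.0375+0.0205i)·(+0.0203+0.0670i)
Y_1^0(R⁻¹ n̂) = -0.478822+0.000000i

Re=-0.4788 Im=0.0000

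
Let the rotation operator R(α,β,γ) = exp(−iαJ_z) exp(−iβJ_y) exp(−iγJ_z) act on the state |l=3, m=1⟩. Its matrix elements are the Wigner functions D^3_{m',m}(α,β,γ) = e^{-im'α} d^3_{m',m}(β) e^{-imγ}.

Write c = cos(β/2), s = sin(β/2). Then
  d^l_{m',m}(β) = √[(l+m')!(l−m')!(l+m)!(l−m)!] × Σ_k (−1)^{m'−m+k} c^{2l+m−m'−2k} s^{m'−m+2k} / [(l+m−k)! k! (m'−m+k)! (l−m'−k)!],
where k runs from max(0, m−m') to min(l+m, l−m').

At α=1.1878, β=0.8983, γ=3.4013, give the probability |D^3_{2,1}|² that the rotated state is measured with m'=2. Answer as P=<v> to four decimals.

Split into d^3_{2,1}(β=0.8983) × two z-phases.
Half-angle: c=0.900816, s=0.434200. N=√(120·1·24·2)=75.894664
The bounds max(0,m−m')=0 and min(l+m,l−m')=1 give 2 terms
  k=0: (−1)^1·75.8947/(24)·0.9008^5·0.4342^1 = -0.814463
  k=1: (−1)^2·75.8947/(12)·0.9008^3·0.4342^3 = +0.378450
d^3_{2,1}(0.8983) = -0.814463 +0.378450 = -0.436013
|D^3_{2,1}|² = |d^3_{2,1}(β)|² = (-0.436013)² = 0.190108 (the z-rotation phases have unit modulus)

P=0.1901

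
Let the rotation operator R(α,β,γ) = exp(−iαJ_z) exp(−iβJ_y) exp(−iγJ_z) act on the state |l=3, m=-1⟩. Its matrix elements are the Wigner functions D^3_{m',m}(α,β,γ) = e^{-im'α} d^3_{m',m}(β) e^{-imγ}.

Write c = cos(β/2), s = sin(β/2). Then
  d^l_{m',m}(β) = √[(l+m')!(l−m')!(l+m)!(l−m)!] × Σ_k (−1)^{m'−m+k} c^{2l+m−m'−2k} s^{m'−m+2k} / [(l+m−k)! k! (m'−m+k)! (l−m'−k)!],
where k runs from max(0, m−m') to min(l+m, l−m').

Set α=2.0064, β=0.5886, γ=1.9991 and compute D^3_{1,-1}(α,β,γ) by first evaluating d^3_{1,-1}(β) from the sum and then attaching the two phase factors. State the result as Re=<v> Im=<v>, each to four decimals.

First d^3_{1,-1}(β=0.5886), then the phase factors e^{-i(1)α} and e^{-i(-1)γ}:
c=cos(0.5886/2)=0.957005, s=sin(0.5886/2)=0.290070; N=√[24·2·2·24]=48.000000
The bounds max(0,m−m')=0 and min(l+m,l−m')=2 give 3 terms
  k=0: (−1)^2·48.0000/(8)·0.9570^4·0.2901^2 = +0.423462
  k=1: (−1)^3·48.0000/(6)·0.9570^2·0.2901^4 = -0.051872
  k=2: (−1)^4·48.0000/(48)·0.9570^0·0.2901^6 = +0.000596
d^3_{1,-1}(0.5886) = +0.423462 -0.051872 +0.000596 = +0.372186
Phases: e^{-i·(1)·2.0064}=-0.421958-0.906615i, e^{-i·(-1)·1.9991}=-0.415328+0.909672i ⇒ D=+0.372176-0.002717i

Re=0.3722 Im=-0.0027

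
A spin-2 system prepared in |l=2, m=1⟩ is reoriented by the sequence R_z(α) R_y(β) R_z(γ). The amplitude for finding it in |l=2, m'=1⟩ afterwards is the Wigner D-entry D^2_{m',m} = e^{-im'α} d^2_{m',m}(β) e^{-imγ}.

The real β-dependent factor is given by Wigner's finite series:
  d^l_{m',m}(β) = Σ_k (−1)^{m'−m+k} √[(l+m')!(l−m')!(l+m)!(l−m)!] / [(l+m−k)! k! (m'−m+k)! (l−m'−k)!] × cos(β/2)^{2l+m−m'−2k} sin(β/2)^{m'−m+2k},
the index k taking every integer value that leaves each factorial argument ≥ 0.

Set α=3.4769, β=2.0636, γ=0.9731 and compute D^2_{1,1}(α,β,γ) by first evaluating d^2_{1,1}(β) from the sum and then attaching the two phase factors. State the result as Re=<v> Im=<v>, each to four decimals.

Re=0.1330 Im=-0.4952

D^2_{1,1}(3.4769,2.0636,0.9731) = e^{-i·1·3.4769}·d^2_{1,1}(2.0636)·e^{-i·1·0.9731}. Compute d first:
Half-angle: c=0.513275, s=0.858224. N=√(6·1·6·1)=6.000000
k: max(0,(1)−(1))=0 … min(2+(1),2−(1))=1
  k=0: (−1)^0·6.0000/(6)·0.5133^4·0.8582^0 = +0.069406
  k=1: (−1)^1·6.0000/(2)·0.5133^2·0.8582^2 = -0.582134
d^2_{1,1}(2.0636) = +0.069406 -0.582134 = -0.512727
Attach z-rotation phases: D = e^{-i(1)(3.4769)}·(-0.512727)·e^{-i(1)(0.9731)} = +0.132996-0.495178i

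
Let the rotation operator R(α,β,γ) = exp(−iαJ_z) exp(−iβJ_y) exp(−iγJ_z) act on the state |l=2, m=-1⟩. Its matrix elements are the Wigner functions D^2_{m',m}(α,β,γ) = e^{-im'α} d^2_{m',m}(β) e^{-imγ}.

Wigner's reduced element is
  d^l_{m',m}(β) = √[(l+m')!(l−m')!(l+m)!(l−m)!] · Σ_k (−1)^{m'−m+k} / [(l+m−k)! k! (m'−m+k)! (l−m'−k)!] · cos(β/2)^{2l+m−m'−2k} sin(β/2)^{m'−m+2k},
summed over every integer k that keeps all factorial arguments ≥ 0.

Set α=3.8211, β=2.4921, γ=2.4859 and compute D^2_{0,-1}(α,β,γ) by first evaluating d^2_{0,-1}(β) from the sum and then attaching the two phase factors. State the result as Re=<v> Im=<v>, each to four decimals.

Re=-0.4676 Im=0.3597

First d^2_{0,-1}(β=2.4921), then the phase factors e^{-i(0)α} and e^{-i(-1)γ}:
Half-angle: c=0.319068, s=0.947732. N=√(2·2·1·6)=4.898979
k: max(0,(-1)−(0))=0 … min(2+(-1),2−(0))=1
  k=0: (−1)^1·4.8990/(2)·0.3191^3·0.9477^1 = -0.075407
  k=1: (−1)^2·4.8990/(2)·0.3191^1·0.9477^3 = +0.665297
d^2_{0,-1}(2.4921) = -0.075407 +0.665297 = +0.589890
D = (+1.000000+0.000000i)·(+0.589890)·(-0.792626+0.609708i) = -0.467562+0.359661i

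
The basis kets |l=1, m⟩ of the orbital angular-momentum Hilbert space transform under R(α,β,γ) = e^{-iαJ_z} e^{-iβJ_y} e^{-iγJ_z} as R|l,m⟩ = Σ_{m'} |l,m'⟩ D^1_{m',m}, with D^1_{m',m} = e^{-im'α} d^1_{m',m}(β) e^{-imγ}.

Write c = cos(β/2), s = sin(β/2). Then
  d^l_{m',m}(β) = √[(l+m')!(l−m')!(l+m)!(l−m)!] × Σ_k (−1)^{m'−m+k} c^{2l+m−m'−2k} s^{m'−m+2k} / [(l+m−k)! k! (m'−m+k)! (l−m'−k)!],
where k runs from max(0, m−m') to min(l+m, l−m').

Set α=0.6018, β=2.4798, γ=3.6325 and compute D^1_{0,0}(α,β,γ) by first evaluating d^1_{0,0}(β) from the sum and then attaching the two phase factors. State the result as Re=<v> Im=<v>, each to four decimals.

D^1_{0,0}(0.6018,2.4798,3.6325) = e^{-i·0·0.6018}·d^1_{0,0}(2.4798)·e^{-i·0·3.6325}. Compute d first:
c=cos(2.4798/2)=0.324891, s=sin(2.4798/2)=0.945752; N=√[1·1·1·1]=1.000000
k: max(0,(0)−(0))=0 … min(1+(0),1−(0))=1
  k=0: (−1)^0·1.0000/(1)·0.3249^2·0.9458^0 = +0.105554
  k=1: (−1)^1·1.0000/(1)·0.3249^0·0.9458^2 = -0.894446
d^1_{0,0}(2.4798) = +0.105554 -0.894446 = -0.788892
Attach z-rotation phases: D = e^{-i(0)(0.6018)}·(-0.788892)·e^{-i(0)(3.6325)} = -0.788892+0.000000i

Re=-0.7889 Im=0.0000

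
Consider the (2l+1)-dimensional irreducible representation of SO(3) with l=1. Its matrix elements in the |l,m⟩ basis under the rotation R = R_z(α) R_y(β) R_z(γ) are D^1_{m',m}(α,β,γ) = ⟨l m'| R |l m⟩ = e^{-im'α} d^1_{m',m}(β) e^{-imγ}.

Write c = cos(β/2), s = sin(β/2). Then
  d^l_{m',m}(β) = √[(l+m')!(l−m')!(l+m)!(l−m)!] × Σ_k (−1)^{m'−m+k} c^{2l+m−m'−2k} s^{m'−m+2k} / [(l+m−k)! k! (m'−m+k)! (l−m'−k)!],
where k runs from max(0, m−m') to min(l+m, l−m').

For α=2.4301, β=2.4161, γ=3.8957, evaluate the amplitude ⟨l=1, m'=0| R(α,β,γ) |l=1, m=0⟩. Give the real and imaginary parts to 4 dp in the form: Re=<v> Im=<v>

Re=-0.7482 Im=0.0000

Split into d^1_{0,0}(β=2.4161) × two z-phases.
With c≡cos(β/2)=0.354843 and s≡sin(β/2)=0.934926, N=[1·1·1·1]^{1/2}=1.000000
k∈{0,1} keeps every argument non-negative
  k=0: (−1)^0·1.0000/(1)·0.3548^2·0.9349^0 = +0.125914
  k=1: (−1)^1·1.0000/(1)·0.3548^0·0.9349^2 = -0.874086
d^1_{0,0}(2.4161) = +0.125914 -0.874086 = -0.748173
Attach z-rotation phases: D = e^{-i(0)(2.4301)}·(-0.748173)·e^{-i(0)(3.8957)} = -0.748173+0.000000i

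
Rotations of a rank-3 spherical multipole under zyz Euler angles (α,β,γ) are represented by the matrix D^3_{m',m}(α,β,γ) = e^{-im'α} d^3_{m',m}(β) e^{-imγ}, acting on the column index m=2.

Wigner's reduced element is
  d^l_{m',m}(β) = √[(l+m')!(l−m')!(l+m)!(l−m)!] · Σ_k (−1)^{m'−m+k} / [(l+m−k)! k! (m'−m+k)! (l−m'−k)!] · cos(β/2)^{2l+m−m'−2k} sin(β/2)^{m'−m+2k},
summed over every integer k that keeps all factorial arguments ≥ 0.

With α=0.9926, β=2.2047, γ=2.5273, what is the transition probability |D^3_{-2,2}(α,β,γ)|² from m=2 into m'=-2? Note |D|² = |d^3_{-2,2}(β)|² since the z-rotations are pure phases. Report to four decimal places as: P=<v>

Split into d^3_{-2,2}(β=2.2047) × two z-phases.
c=cos(2.2047/2)=0.451501, s=sin(2.2047/2)=0.892271; N=√[1·120·120·1]=120.000000
k∈{4,5} keeps every argument non-negative
  k=4: (−1)^0·120.0000/(24)·0.4515^2·0.8923^4 = +0.646061
  k=5: (−1)^1·120.0000/(120)·0.4515^0·0.8923^6 = -0.504638
d^3_{-2,2}(2.2047) = +0.646061 -0.504638 = +0.141422
|D^3_{-2,2}|² = |d^3_{-2,2}(β)|² = (+0.141422)² = 0.020000 (the z-rotation phases have unit modulus)

P=0.0200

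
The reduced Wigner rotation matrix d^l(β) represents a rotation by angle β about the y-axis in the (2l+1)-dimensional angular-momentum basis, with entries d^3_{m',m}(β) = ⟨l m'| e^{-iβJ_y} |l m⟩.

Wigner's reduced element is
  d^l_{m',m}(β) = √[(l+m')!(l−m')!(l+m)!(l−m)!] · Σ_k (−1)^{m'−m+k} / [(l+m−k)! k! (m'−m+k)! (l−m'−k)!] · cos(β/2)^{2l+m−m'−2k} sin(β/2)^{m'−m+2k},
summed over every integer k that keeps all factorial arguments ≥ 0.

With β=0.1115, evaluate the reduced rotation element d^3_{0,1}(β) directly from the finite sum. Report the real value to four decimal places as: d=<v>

d=0.1897

d^3_{0,1}(β=0.1115) via Wigner's sum:
c=cos(0.1115/2)=0.998446, s=sin(0.1115/2)=0.055721; N=√[6·6·24·2]=41.569219
The bounds max(0,m−m')=1 and min(l+m,l−m')=3 give 3 terms
  k=1: (−1)^0·41.5692/(12)·0.9984^5·0.0557^1 = +0.191529
  k=2: (−1)^1·41.5692/(4)·0.9984^3·0.0557^3 = -0.001790
  k=3: (−1)^2·41.5692/(12)·0.9984^1·0.0557^5 = +0.000002
d^3_{0,1}(0.1115) = +0.191529 -0.001790 +0.000002 = +0.189741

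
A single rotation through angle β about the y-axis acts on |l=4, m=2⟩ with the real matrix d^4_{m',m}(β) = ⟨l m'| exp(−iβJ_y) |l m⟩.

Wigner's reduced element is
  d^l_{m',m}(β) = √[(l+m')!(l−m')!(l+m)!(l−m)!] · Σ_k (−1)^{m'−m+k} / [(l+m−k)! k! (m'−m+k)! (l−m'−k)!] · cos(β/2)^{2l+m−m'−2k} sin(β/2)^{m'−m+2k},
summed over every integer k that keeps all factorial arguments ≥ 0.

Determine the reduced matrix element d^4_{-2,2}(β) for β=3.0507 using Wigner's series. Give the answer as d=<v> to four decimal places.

d=0.9672

d^4_{-2,2}(β=3.0507) via Wigner's sum:
c=cos(3.0507/2)=0.045431, s=sin(3.0507/2)=0.998967; N=√[2·720·720·2]=1440.000000
k∈{4,5,6} keeps every argument non-negative
  k=4: (−1)^0·1440.0000/(96)·0.0454^4·0.9990^4 = +0.000064
  k=5: (−1)^1·1440.0000/(120)·0.0454^2·0.9990^6 = -0.024614
  k=6: (−1)^2·1440.0000/(1440)·0.0454^0·0.9990^8 = +0.991770
d^4_{-2,2}(3.0507) = +0.000064 -0.024614 +0.991770 = +0.967219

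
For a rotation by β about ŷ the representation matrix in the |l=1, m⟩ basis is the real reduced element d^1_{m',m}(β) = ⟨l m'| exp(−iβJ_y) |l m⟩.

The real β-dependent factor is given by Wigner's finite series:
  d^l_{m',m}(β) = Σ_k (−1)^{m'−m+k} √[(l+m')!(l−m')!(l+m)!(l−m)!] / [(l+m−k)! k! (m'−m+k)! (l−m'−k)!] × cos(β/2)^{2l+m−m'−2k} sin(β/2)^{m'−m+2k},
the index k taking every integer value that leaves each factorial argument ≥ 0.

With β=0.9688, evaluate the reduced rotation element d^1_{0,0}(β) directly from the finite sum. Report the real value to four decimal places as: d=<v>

d^1_{0,0}(β=0.9688) via Wigner's sum:
c=cos(0.9688/2)=0.884955, s=sin(0.9688/2)=0.465677; N=√[1·1·1·1]=1.000000
k: max(0,(0)−(0))=0 … min(1+(0),1−(0))=1
  k=0: (−1)^0·1.0000/(1)·0.8850^2·0.4657^0 = +0.783144
  k=1: (−1)^1·1.0000/(1)·0.8850^0·0.4657^2 = -0.216856
d^1_{0,0}(0.9688) = +0.783144 -0.216856 = +0.566289

d=0.5663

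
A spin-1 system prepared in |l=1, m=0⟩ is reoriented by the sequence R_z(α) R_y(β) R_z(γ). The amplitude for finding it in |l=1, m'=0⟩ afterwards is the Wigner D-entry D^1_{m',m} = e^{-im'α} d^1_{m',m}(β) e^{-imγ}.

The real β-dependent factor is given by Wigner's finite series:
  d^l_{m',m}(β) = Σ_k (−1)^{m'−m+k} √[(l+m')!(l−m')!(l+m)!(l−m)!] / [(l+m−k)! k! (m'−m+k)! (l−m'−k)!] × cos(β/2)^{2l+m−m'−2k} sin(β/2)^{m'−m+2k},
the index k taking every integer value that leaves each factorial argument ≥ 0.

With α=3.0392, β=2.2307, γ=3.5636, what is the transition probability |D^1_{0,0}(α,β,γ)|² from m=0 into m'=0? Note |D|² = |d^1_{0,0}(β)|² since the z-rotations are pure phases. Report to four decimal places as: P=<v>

P=0.3758

D^1_{0,0}(3.0392,2.2307,3.5636) = e^{-i·0·3.0392}·d^1_{0,0}(2.2307)·e^{-i·0·3.5636}. Compute d first:
With c≡cos(β/2)=0.439863 and s≡sin(β/2)=0.898065, N=[1·1·1·1]^{1/2}=1.000000
The bounds max(0,m−m')=0 and min(l+m,l−m')=1 give 2 terms
  k=0: (−1)^0·1.0000/(1)·0.4399^2·0.8981^0 = +0.193480
  k=1: (−1)^1·1.0000/(1)·0.4399^0·0.8981^2 = -0.806520
d^1_{0,0}(2.2307) = +0.193480 -0.806520 = -0.613041
|D^1_{0,0}|² = |d^1_{0,0}(β)|² = (-0.613041)² = 0.375819 (the z-rotation phases have unit modulus)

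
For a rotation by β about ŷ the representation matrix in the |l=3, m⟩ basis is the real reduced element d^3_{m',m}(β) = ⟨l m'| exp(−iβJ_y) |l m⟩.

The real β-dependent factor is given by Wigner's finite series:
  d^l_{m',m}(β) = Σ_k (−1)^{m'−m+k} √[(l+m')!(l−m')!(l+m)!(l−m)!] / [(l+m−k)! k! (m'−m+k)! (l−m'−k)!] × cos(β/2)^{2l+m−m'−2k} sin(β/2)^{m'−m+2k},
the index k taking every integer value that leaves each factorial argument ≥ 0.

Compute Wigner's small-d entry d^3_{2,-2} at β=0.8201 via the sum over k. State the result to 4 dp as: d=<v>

d^3_{2,-2}(β=0.8201) via Wigner's sum:
c=cos(0.8201/2)=0.917101, s=sin(0.8201/2)=0.398655; N=√[120·1·1·120]=120.000000
The bounds max(0,m−m')=0 and min(l+m,l−m')=1 give 2 terms
  k=0: (−1)^4·120.0000/(24)·0.9171^2·0.3987^4 = +0.106217
  k=1: (−1)^5·120.0000/(120)·0.9171^0·0.3987^6 = -0.004014
d^3_{2,-2}(0.8201) = +0.106217 -0.004014 = +0.102203

d=0.1022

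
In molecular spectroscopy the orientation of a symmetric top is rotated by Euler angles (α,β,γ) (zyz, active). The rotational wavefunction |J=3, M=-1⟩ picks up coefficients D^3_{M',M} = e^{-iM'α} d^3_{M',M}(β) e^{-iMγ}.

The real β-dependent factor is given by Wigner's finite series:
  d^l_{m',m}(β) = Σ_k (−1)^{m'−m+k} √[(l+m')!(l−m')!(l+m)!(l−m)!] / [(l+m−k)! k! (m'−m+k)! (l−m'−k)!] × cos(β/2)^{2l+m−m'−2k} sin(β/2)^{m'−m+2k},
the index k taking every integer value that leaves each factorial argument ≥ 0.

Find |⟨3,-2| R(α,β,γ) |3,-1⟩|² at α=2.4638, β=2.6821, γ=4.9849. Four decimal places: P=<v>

Split into d^3_{-2,-1}(β=2.6821) × two z-phases.
Half-angle: c=0.227731, s=0.973724. N=√(1·120·2·24)=75.894664
Admissible k: 1..2 (factorial args all ≥0)
  k=1: (−1)^0·75.8947/(24)·0.2277^5·0.9737^1 = +0.001886
  k=2: (−1)^1·75.8947/(12)·0.2277^3·0.9737^3 = -0.068961
d^3_{-2,-1}(2.6821) = +0.001886 -0.068961 = -0.067075
|D^3_{-2,-1}|² = |d^3_{-2,-1}(β)|² = (-0.067075)² = 0.004499 (the z-rotation phases have unit modulus)

P=0.0045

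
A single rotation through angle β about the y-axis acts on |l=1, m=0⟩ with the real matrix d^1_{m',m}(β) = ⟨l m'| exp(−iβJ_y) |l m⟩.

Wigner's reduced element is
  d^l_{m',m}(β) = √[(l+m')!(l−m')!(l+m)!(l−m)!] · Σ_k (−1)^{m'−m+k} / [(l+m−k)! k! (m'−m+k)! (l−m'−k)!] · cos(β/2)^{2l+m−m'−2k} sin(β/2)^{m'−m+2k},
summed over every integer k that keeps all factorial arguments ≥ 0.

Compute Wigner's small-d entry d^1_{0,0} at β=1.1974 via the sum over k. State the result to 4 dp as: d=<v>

d=0.3648

d^1_{0,0}(β=1.1974) via Wigner's sum:
Half-angle: c=0.826069, s=0.563569. N=√(1·1·1·1)=1.000000
The bounds max(0,m−m')=0 and min(l+m,l−m')=1 give 2 terms
  k=0: (−1)^0·1.0000/(1)·0.8261^2·0.5636^0 = +0.682390
  k=1: (−1)^1·1.0000/(1)·0.8261^0·0.5636^2 = -0.317610
d^1_{0,0}(1.1974) = +0.682390 -0.317610 = +0.364780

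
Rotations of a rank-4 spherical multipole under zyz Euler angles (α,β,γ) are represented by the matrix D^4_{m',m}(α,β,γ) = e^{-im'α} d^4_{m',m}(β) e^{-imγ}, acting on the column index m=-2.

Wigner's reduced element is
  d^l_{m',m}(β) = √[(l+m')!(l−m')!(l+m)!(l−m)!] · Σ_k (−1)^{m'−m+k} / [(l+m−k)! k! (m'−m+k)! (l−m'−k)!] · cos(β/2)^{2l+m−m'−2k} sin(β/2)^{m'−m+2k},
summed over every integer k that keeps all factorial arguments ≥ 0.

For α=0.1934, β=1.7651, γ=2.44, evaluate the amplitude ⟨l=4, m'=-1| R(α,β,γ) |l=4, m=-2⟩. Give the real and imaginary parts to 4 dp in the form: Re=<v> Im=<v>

Split into d^4_{-1,-2}(β=1.7651) × two z-phases.
c=cos(1.7651/2)=0.635184, s=sin(1.7651/2)=0.772361; N=√[6·120·2·720]=1018.233765
k∈{0,1,2} keeps every argument non-negative
  k=0: (−1)^1·1018.2338/(240)·0.6352^7·0.7724^1 = -0.136695
  k=1: (−1)^2·1018.2338/(48)·0.6352^5·0.7724^3 = +1.010565
  k=2: (−1)^3·1018.2338/(72)·0.6352^3·0.7724^5 = -0.996128
d^4_{-1,-2}(1.7651) = -0.136695 +1.010565 -0.996128 = -0.122258
D = (+0.981356+0.192197i)·(-0.122258)·(+0.166827-0.985986i) = -0.043184+0.114377i

Re=-0.0432 Im=0.1144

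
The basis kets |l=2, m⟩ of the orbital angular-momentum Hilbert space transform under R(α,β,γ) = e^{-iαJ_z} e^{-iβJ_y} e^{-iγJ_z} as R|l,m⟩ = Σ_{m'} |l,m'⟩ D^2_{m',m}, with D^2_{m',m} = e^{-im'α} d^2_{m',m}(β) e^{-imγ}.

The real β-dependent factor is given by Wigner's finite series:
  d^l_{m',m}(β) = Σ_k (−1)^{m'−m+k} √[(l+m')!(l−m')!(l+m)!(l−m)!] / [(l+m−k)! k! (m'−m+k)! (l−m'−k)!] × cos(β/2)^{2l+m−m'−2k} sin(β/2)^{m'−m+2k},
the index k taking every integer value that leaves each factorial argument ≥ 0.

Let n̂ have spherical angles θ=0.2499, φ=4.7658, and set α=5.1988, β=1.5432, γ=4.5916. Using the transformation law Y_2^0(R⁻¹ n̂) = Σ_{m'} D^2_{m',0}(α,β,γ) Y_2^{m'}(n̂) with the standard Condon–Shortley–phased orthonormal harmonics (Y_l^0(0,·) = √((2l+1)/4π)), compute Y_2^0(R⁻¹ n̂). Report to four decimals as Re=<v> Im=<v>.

Re=-0.2557 Im=0.0000

Need the full column D^2_{m',0} for m'=−2..2 at α=5.1988, β=1.5432, γ=4.5916.
cos(β/2)=0.716796, sin(β/2)=0.697283
d^2_{-2,0}: single k=2 term ⇒ +0.611906;  D = -0.344484-0.505727i
d^2_{-1,0}: k∈[1..2] ⇒ +0.629030 -0.595249 = +0.033781;  D = +0.015791-0.029863i
d^2_{0,0}: k∈[0..2] ⇒ +0.263987 -0.999239 +0.236394 = -0.498858;  D = -0.498858+0.000000i
d^2_{1,0}: k∈[0..1] ⇒ -0.629030 +0.595249 = -0.033781;  D = -0.015791-0.029863i
d^2_{2,0}: single k=0 term ⇒ +0.611906;  D = -0.344484+0.505727i
Y_2^{m'}(θ=0.2499,φ=4.7658) and Σ D·Y over m':
  (-0.3445-0.5057i)·(-0.0235+0.0025i)  (+0.0158-0.0299i)·(+0.0099+0.1849i)  (-0.4989+0.0000i)·(+0.5729+0.0000i)  (-0.0158-0.0299i)·(-0.0099+0.1849i)  (-0.3445+0.5057i)·(-0.0235-0.0025i)
Y_2^0(R⁻¹ n̂) = -0.255718+0.000000i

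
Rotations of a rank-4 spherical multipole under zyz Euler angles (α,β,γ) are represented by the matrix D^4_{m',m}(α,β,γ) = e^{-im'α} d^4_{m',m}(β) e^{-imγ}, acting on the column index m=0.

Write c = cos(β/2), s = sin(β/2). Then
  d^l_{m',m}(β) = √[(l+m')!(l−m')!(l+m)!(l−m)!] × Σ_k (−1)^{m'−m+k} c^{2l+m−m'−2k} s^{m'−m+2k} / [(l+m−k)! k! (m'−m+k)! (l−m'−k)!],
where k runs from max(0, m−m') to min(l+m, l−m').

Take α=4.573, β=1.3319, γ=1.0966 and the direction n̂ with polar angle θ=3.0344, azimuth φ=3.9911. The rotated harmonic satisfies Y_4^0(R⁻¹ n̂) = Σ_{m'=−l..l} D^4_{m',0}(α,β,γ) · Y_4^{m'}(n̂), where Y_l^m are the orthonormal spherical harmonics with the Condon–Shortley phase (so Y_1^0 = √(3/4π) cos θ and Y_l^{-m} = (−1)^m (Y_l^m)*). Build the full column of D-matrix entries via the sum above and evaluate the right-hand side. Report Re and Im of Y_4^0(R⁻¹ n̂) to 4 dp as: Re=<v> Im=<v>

Need the full column D^4_{m',0} for m'=−4..4 at α=4.573, β=1.3319, γ=1.0966.
cos(β/2)=0.786330, sin(β/2)=0.617806
d^4_{-4,0}: single k=4 term ⇒ +0.465992;  D = +0.395418-0.246563i
d^4_{-3,0}: k∈[3..4] ⇒ +0.838776 -0.517775 = +0.321001;  D = +0.130354+0.293342i
d^4_{-2,0}: k∈[2..4] ⇒ +0.855965 -1.409028 +0.326171 = -0.226892;  D = +0.218132-0.062436i
d^4_{-1,0}: k∈[1..4] ⇒ +0.513573 -1.902166 +1.174203 -0.120806 = -0.335195;  D = +0.046571+0.331944i
d^4_{0,0}: k∈[0..4] ⇒ +0.146164 -1.443626 +2.005082 -0.550104 +0.021224 = +0.178740;  D = +0.178740+0.000000i
d^4_{1,0}: k∈[0..3] ⇒ -0.513573 +1.902166 -1.174203 +0.120806 = +0.335195;  D = -0.046571+0.331944i
d^4_{2,0}: k∈[0..2] ⇒ +0.855965 -1.409028 +0.326171 = -0.226892;  D = +0.218132+0.062436i
d^4_{3,0}: k∈[0..1] ⇒ -0.838776 +0.517775 = -0.321001;  D = -0.130354+0.293342i
d^4_{4,0}: single k=0 term ⇒ +0.465992;  D = +0.395418+0.246563i
Y_4^{m'}(θ=3.0344,φ=3.9911) and Σ D·Y over m':
  (+0.3954-0.2466i)·(-0.0001+0.0000i)  (+0.1304+0.2933i)·(-0.0013-0.0009i)  (+0.2181-0.0624i)·(-0.0029-0.0225i)  (+0.0466+0.3319i)·(+0.1303-0.1481i)  (+0.1787+0.0000i)·(+0.7983+0.0000i)  (-0.0466+0.3319i)·(-0.1303-0.1481i)  (+0.2181+0.0624i)·(-0.0029+0.0225i)  (-0.1304+0.2933i)·(+0.0013-0.0009i)  (+0.3954+0.2466i)·(-0.0001-0.0000i)
Y_4^0(R⁻¹ n̂) = +0.249234+0.000000i

Re=0.2492 Im=0.0000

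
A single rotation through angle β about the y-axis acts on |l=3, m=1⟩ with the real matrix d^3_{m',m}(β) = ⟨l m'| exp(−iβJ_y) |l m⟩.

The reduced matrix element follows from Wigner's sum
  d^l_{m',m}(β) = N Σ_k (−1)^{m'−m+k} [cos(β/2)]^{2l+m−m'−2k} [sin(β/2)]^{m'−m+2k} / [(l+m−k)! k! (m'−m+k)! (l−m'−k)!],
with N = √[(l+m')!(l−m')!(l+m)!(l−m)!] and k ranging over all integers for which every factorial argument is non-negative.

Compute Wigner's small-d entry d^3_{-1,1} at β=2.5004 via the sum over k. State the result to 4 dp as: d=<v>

d=0.1395

d^3_{-1,1}(β=2.5004) via Wigner's sum:
c=cos(2.5004/2)=0.315133, s=sin(2.5004/2)=0.949048; N=√[2·24·24·2]=48.000000
k: max(0,(1)−(-1))=2 … min(3+(1),3−(-1))=4
  k=2: (−1)^0·48.0000/(8)·0.3151^4·0.9490^2 = +0.053297
  k=3: (−1)^1·48.0000/(6)·0.3151^2·0.9490^4 = -0.644508
  k=4: (−1)^2·48.0000/(48)·0.3151^0·0.9490^6 = +0.730682
d^3_{-1,1}(2.5004) = +0.053297 -0.644508 +0.730682 = +0.139470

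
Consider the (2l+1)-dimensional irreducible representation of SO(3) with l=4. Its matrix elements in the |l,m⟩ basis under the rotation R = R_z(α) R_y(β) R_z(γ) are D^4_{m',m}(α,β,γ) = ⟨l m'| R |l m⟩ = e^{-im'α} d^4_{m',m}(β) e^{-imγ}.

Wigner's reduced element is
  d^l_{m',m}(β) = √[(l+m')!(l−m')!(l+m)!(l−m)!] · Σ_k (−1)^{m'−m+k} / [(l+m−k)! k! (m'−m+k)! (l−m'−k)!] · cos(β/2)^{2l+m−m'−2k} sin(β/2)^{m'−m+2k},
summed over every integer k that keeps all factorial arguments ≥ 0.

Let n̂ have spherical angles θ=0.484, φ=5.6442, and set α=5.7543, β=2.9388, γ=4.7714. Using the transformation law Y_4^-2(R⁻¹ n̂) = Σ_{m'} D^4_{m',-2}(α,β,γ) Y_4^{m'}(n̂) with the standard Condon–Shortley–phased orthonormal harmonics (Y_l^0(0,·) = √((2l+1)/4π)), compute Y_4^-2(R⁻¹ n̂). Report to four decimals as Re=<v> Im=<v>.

Re=-0.4279 Im=0.0187

Need the full column D^4_{m',-2} for m'=−4..4 at α=5.7543, β=2.9388, γ=4.7714.
cos(β/2)=0.101223, sin(β/2)=0.994864
d^4_{-4,-2}: single k=2 term ⇒ +0.000006;  D = +0.000002+0.000005i
d^4_{-3,-2}: k∈[1..2] ⇒ +0.000000 -0.000117 = -0.000117;  D = +0.000012-0.000116i
d^4_{-2,-2}: k∈[0..2] ⇒ +0.000000 -0.000013 +0.001543 = +0.001530;  D = -0.000903+0.001235i
d^4_{-1,-2}: k∈[0..2] ⇒ -0.000000 +0.000222 -0.014294 = -0.014073;  D = +0.012902-0.005621i
d^4_{0,-2}: k∈[0..2] ⇒ +0.000010 -0.002602 +0.094245 = +0.091653;  D = -0.091016-0.010792i
d^4_{1,-2}: k∈[0..2] ⇒ -0.000148 +0.021442 -0.414247 = -0.392953;  D = +0.313558+0.236841i
d^4_{2,-2}: k∈[0..2] ⇒ +0.001543 -0.119212 +0.959641 = +0.841972;  D = -0.324001-0.777137i
d^4_{3,-2}: k∈[0..1] ⇒ -0.011346 +0.365332 = +0.353986;  D = +0.047251-0.350818i
d^4_{4,-2}: single k=0 term ⇒ +0.052567;  D = +0.032345-0.041438i
Y_4^{m'}(θ=0.484,φ=5.6442) and Σ D·Y over m':
  (+0.0000+0.0000i)·(-0.0173+0.0115i)  (+0.0000-0.0001i)·(-0.0379+0.1050i)  (-0.0009+0.0012i)·(+0.0938+0.3110i)  (+0.0129-0.0056i)·(+0.3886+0.2887i)  (-0.0910-0.0108i)·(+0.1037+0.0000i)  (+0.3136+0.2368i)·(-0.3886+0.2887i)  (-0.3240-0.7771i)·(+0.0938-0.3110i)  (+0.0473-0.3508i)·(+0.0379+0.1050i)  (+0.0323-0.0414i)·(-0.0173-0.0115i)
Y_4^-2(R⁻¹ n̂) = -0.427934+0.018671i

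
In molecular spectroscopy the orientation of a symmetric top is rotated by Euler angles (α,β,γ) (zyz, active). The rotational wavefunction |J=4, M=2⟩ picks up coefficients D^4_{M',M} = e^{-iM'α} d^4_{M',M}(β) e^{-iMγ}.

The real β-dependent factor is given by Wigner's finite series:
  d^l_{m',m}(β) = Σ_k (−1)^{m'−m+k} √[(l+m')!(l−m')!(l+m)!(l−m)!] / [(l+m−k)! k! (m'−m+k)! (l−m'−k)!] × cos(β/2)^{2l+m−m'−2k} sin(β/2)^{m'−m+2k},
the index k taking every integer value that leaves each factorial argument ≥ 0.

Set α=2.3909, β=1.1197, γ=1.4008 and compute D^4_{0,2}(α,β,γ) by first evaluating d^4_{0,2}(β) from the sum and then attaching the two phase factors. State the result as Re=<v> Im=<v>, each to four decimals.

Re=-0.0997 Im=-0.0353

D^4_{0,2}(2.3909,1.1197,1.4008) = e^{-i·0·2.3909}·d^4_{0,2}(1.1197)·e^{-i·2·1.4008}. Compute d first:
With c≡cos(β/2)=0.847335 and s≡sin(β/2)=0.531059, N=[24·24·720·2]^{1/2}=910.735966
k: max(0,(2)−(0))=2 … min(4+(2),4−(0))=4
  k=2: (−1)^0·910.7360/(96)·0.8473^6·0.5311^2 = +0.990232
  k=3: (−1)^1·910.7360/(36)·0.8473^4·0.5311^4 = -1.037245
  k=4: (−1)^2·910.7360/(96)·0.8473^2·0.5311^6 = +0.152788
d^4_{0,2}(1.1197) = +0.990232 -1.037245 +0.152788 = +0.105775
Phases: e^{-i·(0)·2.3909}=+1.000000+0.000000i, e^{-i·(2)·1.4008}=-0.942757-0.333480i ⇒ D=-0.099720-0.035274i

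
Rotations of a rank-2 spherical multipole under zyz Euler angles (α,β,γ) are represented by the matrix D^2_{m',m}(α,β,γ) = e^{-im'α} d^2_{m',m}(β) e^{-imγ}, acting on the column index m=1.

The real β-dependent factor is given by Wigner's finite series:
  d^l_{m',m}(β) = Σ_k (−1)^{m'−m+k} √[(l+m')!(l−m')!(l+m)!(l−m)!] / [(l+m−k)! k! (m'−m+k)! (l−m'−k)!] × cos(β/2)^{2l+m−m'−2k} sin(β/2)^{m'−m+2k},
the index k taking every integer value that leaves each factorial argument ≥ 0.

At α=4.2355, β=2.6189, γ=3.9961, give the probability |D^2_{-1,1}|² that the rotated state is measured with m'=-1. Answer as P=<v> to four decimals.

P=0.4679

First d^2_{-1,1}(β=2.6189), then the phase factors e^{-i(-1)α} and e^{-i(1)γ}:
Half-angle: c=0.258381, s=0.966043. N=√(1·6·6·1)=6.000000
The bounds max(0,m−m')=2 and min(l+m,l−m')=3 give 2 terms
  k=2: (−1)^0·6.0000/(2)·0.2584^2·0.9660^2 = +0.186912
  k=3: (−1)^1·6.0000/(6)·0.2584^0·0.9660^4 = -0.870935
d^2_{-1,1}(2.6189) = +0.186912 -0.870935 = -0.684023
|D^2_{-1,1}|² = |d^2_{-1,1}(β)|² = (-0.684023)² = 0.467888 (the z-rotation phases have unit modulus)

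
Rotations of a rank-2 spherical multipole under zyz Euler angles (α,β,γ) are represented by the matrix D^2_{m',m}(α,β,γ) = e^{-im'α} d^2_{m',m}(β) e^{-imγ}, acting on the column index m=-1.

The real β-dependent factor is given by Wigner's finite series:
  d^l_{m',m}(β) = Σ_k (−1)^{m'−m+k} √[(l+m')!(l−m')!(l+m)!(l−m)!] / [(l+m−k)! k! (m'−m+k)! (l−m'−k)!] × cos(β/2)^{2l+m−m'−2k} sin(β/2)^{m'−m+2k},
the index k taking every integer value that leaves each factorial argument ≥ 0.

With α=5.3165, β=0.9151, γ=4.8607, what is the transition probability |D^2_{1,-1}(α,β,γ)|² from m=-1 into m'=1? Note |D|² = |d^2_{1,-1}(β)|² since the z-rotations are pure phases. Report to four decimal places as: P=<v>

Split into d^2_{1,-1}(β=0.9151) × two z-phases.
c=cos(0.9151/2)=0.897137, s=sin(0.9151/2)=0.441751; N=√[6·1·1·6]=6.000000
Admissible k: 0..1 (factorial args all ≥0)
  k=0: (−1)^2·6.0000/(2)·0.8971^2·0.4418^2 = +0.471189
  k=1: (−1)^3·6.0000/(6)·0.8971^0·0.4418^4 = -0.038081
d^2_{1,-1}(0.9151) = +0.471189 -0.038081 = +0.433108
|D^2_{1,-1}|² = |d^2_{1,-1}(β)|² = (+0.433108)² = 0.187582 (the z-rotation phases have unit modulus)

P=0.1876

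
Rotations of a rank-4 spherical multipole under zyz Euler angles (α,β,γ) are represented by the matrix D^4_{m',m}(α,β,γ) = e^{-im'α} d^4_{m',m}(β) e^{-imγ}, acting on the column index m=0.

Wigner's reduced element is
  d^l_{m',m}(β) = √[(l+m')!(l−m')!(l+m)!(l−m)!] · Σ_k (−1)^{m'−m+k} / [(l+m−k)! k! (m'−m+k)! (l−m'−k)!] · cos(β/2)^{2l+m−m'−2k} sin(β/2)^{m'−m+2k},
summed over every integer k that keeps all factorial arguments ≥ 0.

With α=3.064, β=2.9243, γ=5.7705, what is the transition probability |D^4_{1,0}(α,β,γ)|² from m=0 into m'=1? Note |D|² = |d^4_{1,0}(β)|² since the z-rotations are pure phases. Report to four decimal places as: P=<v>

P=0.1870

Split into d^4_{1,0}(β=2.9243) × two z-phases.
Half-angle: c=0.108433, s=0.994104. N=√(120·6·24·24)=643.987578
The bounds max(0,m−m')=0 and min(l+m,l−m')=3 give 4 terms
  k=0: (−1)^1·643.9876/(144)·0.1084^7·0.9941^1 = -0.000001
  k=1: (−1)^2·643.9876/(24)·0.1084^5·0.9941^3 = +0.000395
  k=2: (−1)^3·643.9876/(24)·0.1084^3·0.9941^5 = -0.033213
  k=3: (−1)^4·643.9876/(144)·0.1084^1·0.9941^7 = +0.465262
d^4_{1,0}(2.9243) = -0.000001 +0.000395 -0.033213 +0.465262 = +0.432443
|D^4_{1,0}|² = |d^4_{1,0}(β)|² = (+0.432443)² = 0.187007 (the z-rotation phases have unit modulus)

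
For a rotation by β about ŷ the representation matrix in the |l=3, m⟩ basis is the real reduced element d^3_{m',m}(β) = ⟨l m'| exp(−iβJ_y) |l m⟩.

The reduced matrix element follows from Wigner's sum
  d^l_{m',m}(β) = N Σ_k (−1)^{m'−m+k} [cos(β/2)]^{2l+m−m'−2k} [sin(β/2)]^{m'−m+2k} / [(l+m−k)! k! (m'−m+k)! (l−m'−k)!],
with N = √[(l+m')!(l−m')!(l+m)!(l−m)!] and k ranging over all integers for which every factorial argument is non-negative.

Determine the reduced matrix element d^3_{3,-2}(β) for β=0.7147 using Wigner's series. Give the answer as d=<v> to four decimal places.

d=-0.0120

d^3_{3,-2}(β=0.7147) via Wigner's sum:
Half-angle: c=0.936827, s=0.349793. N=√(720·1·1·120)=293.938769
The bounds max(0,m−m')=0 and min(l+m,l−m')=0 give 1 term
  k=0: (−1)^5·293.9388/(120)·0.9368^1·0.3498^5 = -0.012017
d^3_{3,-2}(0.7147) = -0.012017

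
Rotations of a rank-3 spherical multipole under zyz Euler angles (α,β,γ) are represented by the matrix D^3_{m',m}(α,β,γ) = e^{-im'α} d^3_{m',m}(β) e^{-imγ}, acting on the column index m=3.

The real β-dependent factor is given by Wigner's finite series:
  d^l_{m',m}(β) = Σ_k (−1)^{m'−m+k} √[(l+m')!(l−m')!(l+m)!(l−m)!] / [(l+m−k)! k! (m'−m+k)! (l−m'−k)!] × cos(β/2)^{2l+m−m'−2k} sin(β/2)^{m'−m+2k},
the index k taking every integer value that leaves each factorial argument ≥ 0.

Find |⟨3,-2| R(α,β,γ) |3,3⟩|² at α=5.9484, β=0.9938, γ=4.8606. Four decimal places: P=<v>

D^3_{-2,3}(5.9484,0.9938,4.8606) = e^{-i·-2·5.9484}·d^3_{-2,3}(0.9938)·e^{-i·3·4.8606}. Compute d first:
With c≡cos(β/2)=0.879065 and s≡sin(β/2)=0.476703, N=[1·120·720·1]^{1/2}=293.938769
Admissible k: 5..5 (factorial args all ≥0)
  k=5: (−1)^0·293.9388/(120)·0.8791^1·0.4767^5 = +0.053007
d^3_{-2,3}(0.9938) = +0.053007
|D^3_{-2,3}|² = |d^3_{-2,3}(β)|² = (+0.053007)² = 0.002810 (the z-rotation phases have unit modulus)

P=0.0028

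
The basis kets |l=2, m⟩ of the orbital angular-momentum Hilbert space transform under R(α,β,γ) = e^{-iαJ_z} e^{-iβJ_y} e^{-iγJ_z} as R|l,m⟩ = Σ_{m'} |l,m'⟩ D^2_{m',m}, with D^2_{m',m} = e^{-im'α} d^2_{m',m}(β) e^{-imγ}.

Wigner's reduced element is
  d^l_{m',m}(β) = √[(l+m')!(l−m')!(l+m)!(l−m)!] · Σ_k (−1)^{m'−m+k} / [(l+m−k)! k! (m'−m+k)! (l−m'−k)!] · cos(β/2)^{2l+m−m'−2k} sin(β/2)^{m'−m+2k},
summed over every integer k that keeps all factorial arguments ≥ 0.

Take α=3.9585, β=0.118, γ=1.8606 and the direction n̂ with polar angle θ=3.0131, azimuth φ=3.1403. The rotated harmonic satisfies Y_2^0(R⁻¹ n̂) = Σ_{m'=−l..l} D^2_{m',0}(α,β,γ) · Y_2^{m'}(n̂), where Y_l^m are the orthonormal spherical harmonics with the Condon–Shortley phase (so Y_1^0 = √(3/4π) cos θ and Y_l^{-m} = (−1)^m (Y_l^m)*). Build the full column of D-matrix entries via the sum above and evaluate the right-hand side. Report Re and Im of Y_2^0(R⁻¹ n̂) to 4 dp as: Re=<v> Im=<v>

Need the full column D^2_{m',0} for m'=−2..2 at α=3.9585, β=0.118, γ=1.8606.
cos(β/2)=0.998260, sin(β/2)=0.058966
d^2_{-2,0}: single k=2 term ⇒ +0.008487;  D = -0.000534+0.008470i
d^2_{-1,0}: k∈[1..2] ⇒ +0.143683 -0.000501 = +0.143182;  D = -0.098005-0.104384i
d^2_{0,0}: k∈[0..2] ⇒ +0.993058 -0.013859 +0.000012 = +0.979211;  D = +0.979211+0.000000i
d^2_{1,0}: k∈[0..1] ⇒ -0.143683 +0.000501 = -0.143182;  D = +0.098005-0.104384i
d^2_{2,0}: single k=0 term ⇒ +0.008487;  D = -0.000534-0.008470i
Y_2^{m'}(θ=3.0131,φ=3.1403) and Σ D·Y over m':
  (-0.0005+0.0085i)·(+0.0063+0.0000i)  (-0.0980-0.1044i)·(+0.0982+0.0001i)  (+0.9792+0.0000i)·(+0.6152+0.0000i)  (+0.0980-0.1044i)·(-0.0982+0.0001i)  (-0.0005-0.0085i)·(+0.0063-0.0000i)
Y_2^0(R⁻¹ n̂) = +0.583232+0.000000i

Re=0.5832 Im=0.0000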